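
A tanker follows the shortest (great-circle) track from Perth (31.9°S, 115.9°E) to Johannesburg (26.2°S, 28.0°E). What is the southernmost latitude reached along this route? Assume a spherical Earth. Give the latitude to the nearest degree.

The great circle lies in the plane with unit normal n̂ = (p₁ × p₂)/|p₁ × p₂|.
Here n̂_z ≈ -0.789; the vertex latitude is φ_max = arccos|n̂_z| ≈ 37.9°.
Check via Clairaut: cos φ_max = |cos φ₁| · sin C = cos(31.9°)·sin(111.7°) ≈ 0.789, again giving ≈ 37.9°.

≈ 38°S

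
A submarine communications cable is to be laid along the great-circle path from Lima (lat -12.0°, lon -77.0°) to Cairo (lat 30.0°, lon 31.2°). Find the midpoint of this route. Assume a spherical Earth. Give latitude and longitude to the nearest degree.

Convert each endpoint to a unit vector on the sphere (x = cos φ cos λ, y = cos φ sin λ, z = sin φ).
The central angle between the endpoints is δ = arccos(p₁·p₂) ≈ 1.948 rad (111.6°).
Interpolate at f = 1/2 with slerp weights a = sin((1−f)δ)/sin δ ≈ 0.890, b = sin(fδ)/sin δ ≈ 0.890.
p = a·p₁ + b·p₂ ≈ (0.855, -0.449, 0.260); φ = arcsin(p_z) ≈ 15.06°, λ = atan2(p_y, p_x) ≈ -27.70°.

≈ lat 15°, lon -28°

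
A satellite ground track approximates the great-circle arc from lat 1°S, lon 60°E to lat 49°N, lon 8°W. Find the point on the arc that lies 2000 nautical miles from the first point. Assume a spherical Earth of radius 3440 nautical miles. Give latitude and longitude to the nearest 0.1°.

Write both endpoints as unit vectors p₁, p₂ with components (cos φ cos λ, cos φ sin λ, sin φ).
The central angle between the endpoints is δ = arccos(p₁·p₂) ≈ 1.336 rad (76.6°). The total great-circle distance is δ·R ≈ 1.336 × 3440 ≈ 4596 nmi, so the target fraction is f = 2000/4596 ≈ 0.435.
Interpolate at f ≈ 0.435 with slerp weights a = sin((1−f)δ)/sin δ ≈ 0.704, b = sin(fδ)/sin δ ≈ 0.565.
p = a·p₁ + b·p₂ ≈ (0.719, 0.558, 0.414); φ = arcsin(p_z) ≈ 24.45°, λ = atan2(p_y, p_x) ≈ 37.83°.

≈ lat 24.4°N, lon 37.8°E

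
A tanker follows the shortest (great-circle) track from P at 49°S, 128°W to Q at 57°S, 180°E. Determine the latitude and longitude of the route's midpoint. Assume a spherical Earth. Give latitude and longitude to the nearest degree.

The haversine formula gives a central angle δ ≈ 0.549 rad (31.5°) between the endpoints.
Interpolate at f = 1/2 with slerp weights a = sin((1−f)δ)/sin δ ≈ 0.519, b = sin(fδ)/sin δ ≈ 0.519.
p = a·p₁ + b·p₂ ≈ (-0.493, -0.269, -0.828); φ = arcsin(p_z) ≈ -55.86°, λ = atan2(p_y, p_x) ≈ -151.41°.

≈ 56°S, 151°W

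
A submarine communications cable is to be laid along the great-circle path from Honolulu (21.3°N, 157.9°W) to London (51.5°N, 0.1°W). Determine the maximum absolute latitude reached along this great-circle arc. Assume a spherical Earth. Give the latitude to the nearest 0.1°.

≈ 76.9°N

The great circle lies in the plane with unit normal n̂ = (p₁ × p₂)/|p₁ × p₂|.
Here n̂_z ≈ +0.226; the vertex latitude is φ_max = arccos|n̂_z| ≈ 76.9°.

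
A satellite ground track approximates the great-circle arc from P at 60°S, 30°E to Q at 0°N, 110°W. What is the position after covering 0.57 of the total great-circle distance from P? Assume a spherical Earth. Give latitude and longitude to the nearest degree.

From cos δ = sin φ₁ sin φ₂ + cos φ₁ cos φ₂ cos Δλ, the central angle is δ ≈ 1.964 rad (112.5°).
Interpolate at f = 0.57 with slerp weights a = sin((1−f)δ)/sin δ ≈ 0.809, b = sin(fδ)/sin δ ≈ 0.974.
p = a·p₁ + b·p₂ ≈ (0.017, -0.713, -0.701); φ = arcsin(p_z) ≈ -44.50°, λ = atan2(p_y, p_x) ≈ -88.61°.

≈ 44°S, 89°W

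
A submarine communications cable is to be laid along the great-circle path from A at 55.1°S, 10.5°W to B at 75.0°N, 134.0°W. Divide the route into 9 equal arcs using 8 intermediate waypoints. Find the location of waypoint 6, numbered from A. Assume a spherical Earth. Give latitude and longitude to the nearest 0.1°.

Convert each endpoint to a unit vector on the sphere (x = cos φ cos λ, y = cos φ sin λ, z = sin φ).
The central angle between the endpoints is δ = arccos(p₁·p₂) ≈ 2.634 rad (150.9°).
Interpolate at f = 6/9 with slerp weights a = sin((1−f)δ)/sin δ ≈ 1.583, b = sin(fδ)/sin δ ≈ 2.022.
p = a·p₁ + b·p₂ ≈ (0.527, -0.542, 0.655); φ = arcsin(p_z) ≈ 40.91°, λ = atan2(p_y, p_x) ≈ -45.78°.

≈ 40.9°N, 45.8°W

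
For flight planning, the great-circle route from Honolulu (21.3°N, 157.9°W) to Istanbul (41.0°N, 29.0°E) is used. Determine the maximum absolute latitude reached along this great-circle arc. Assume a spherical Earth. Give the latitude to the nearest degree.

≈ 85°N

The great circle lies in the plane with unit normal n̂ = (p₁ × p₂)/|p₁ × p₂|.
Here n̂_z ≈ -0.095; the vertex latitude is φ_max = arccos|n̂_z| ≈ 84.5°.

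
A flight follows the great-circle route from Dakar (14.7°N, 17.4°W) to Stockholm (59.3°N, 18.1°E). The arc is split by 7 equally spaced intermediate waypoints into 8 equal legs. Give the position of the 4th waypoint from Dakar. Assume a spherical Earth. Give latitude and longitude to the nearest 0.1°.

≈ (38.2°N, 5.3°W)

Write both endpoints as unit vectors p₁, p₂ with components (cos φ cos λ, cos φ sin λ, sin φ).
The central angle between the endpoints is δ = arccos(p₁·p₂) ≈ 0.902 rad (51.7°).
Interpolate at f = 4/8 with slerp weights a = sin((1−f)δ)/sin δ ≈ 0.556, b = sin(fδ)/sin δ ≈ 0.556.
p = a·p₁ + b·p₂ ≈ (0.782, -0.073, 0.619); φ = arcsin(p_z) ≈ 38.22°, λ = atan2(p_y, p_x) ≈ -5.30°.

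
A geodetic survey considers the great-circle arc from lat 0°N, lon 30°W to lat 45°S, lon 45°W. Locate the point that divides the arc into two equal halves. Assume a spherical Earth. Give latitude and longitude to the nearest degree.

From cos δ = sin φ₁ sin φ₂ + cos φ₁ cos φ₂ cos Δλ, the central angle is δ ≈ 0.819 rad (46.9°).
Interpolate at f = 1/2 with slerp weights a = sin((1−f)δ)/sin δ ≈ 0.545, b = sin(fδ)/sin δ ≈ 0.545.
p = a·p₁ + b·p₂ ≈ (0.745, -0.545, -0.385); φ = arcsin(p_z) ≈ -22.67°, λ = atan2(p_y, p_x) ≈ -36.21°.

≈ lat 23°S, lon 36°W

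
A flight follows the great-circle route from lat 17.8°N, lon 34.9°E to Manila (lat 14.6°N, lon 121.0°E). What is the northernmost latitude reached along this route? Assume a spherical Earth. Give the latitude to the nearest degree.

The great circle lies in the plane with unit normal n̂ = (p₁ × p₂)/|p₁ × p₂|.
Here n̂_z ≈ +0.928; the vertex latitude is φ_max = arccos|n̂_z| ≈ 21.8°.
Check via Clairaut: cos φ_max = |cos φ₁| · sin C = cos(17.8°)·sin(77.2°) ≈ 0.928, again giving ≈ 21.8°.

≈ 22°N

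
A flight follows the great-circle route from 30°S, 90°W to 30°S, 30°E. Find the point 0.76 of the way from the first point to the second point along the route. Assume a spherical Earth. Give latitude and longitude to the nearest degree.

Write both endpoints as unit vectors p₁, p₂ with components (cos φ cos λ, cos φ sin λ, sin φ).
The central angle between the endpoints is δ = arccos(p₁·p₂) ≈ 1.696 rad (97.2°).
Interpolate at f = 0.76 with slerp weights a = sin((1−f)δ)/sin δ ≈ 0.399, b = sin(fδ)/sin δ ≈ 0.968.
p = a·p₁ + b·p₂ ≈ (0.726, 0.074, -0.684); φ = arcsin(p_z) ≈ -43.13°, λ = atan2(p_y, p_x) ≈ 5.79°.

≈ 43°S, 6°E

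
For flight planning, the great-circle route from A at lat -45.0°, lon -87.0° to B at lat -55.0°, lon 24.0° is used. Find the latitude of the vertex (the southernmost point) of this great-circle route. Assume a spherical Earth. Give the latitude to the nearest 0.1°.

≈ -65.1°

The great circle lies in the plane with unit normal n̂ = (p₁ × p₂)/|p₁ × p₂|.
Here n̂_z ≈ +0.420; the vertex latitude is φ_max = arccos|n̂_z| ≈ 65.1°.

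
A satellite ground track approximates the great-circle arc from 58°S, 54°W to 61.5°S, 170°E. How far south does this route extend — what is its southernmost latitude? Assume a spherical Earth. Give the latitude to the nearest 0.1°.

The great circle lies in the plane with unit normal n̂ = (p₁ × p₂)/|p₁ × p₂|.
Here n̂_z ≈ -0.213; the vertex latitude is φ_max = arccos|n̂_z| ≈ 77.7°.

≈ 77.7°S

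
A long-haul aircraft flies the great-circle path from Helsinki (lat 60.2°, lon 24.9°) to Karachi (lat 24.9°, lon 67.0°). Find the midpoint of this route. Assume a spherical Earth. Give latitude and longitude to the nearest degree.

Write both endpoints as unit vectors p₁, p₂ with components (cos φ cos λ, cos φ sin λ, sin φ).
The central angle between the endpoints is δ = arccos(p₁·p₂) ≈ 0.796 rad (45.6°).
Interpolate at f = 1/2 with slerp weights a = sin((1−f)δ)/sin δ ≈ 0.542, b = sin(fδ)/sin δ ≈ 0.542.
p = a·p₁ + b·p₂ ≈ (0.437, 0.566, 0.699); φ = arcsin(p_z) ≈ 44.35°, λ = atan2(p_y, p_x) ≈ 52.36°.

≈ lat 44°, lon 52°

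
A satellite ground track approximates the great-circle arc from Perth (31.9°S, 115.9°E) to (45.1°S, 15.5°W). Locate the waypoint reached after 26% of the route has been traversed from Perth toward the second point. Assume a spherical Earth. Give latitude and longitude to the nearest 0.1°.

≈ (50.7°S, 96.3°E)

The haversine formula gives a central angle δ ≈ 1.593 rad (91.3°) between the endpoints.
Interpolate at f = 0.26 with slerp weights a = sin((1−f)δ)/sin δ ≈ 0.924, b = sin(fδ)/sin δ ≈ 0.402.
p = a·p₁ + b·p₂ ≈ (-0.069, 0.630, -0.774); φ = arcsin(p_z) ≈ -50.67°, λ = atan2(p_y, p_x) ≈ 96.25°.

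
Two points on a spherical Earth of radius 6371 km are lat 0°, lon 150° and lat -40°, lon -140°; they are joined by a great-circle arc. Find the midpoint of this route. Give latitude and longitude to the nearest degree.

The haversine formula gives a central angle δ ≈ 1.306 rad (74.8°) between the endpoints.
Interpolate at f = 1/2 with slerp weights a = sin((1−f)δ)/sin δ ≈ 0.629, b = sin(fδ)/sin δ ≈ 0.629.
p = a·p₁ + b·p₂ ≈ (-0.914, 0.005, -0.405); φ = arcsin(p_z) ≈ -23.87°, λ = atan2(p_y, p_x) ≈ 179.70°.

≈ lat -24°, lon 180°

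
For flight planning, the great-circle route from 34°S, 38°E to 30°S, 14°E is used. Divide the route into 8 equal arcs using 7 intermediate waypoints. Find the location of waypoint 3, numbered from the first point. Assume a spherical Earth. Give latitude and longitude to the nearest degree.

Write both endpoints as unit vectors p₁, p₂ with components (cos φ cos λ, cos φ sin λ, sin φ).
The central angle between the endpoints is δ = arccos(p₁·p₂) ≈ 0.361 rad (20.7°).
Interpolate at f = 3/8 with slerp weights a = sin((1−f)δ)/sin δ ≈ 0.633, b = sin(fδ)/sin δ ≈ 0.382.
p = a·p₁ + b·p₂ ≈ (0.735, 0.403, -0.545); φ = arcsin(p_z) ≈ -33.04°, λ = atan2(p_y, p_x) ≈ 28.76°.

≈ 33°S, 29°E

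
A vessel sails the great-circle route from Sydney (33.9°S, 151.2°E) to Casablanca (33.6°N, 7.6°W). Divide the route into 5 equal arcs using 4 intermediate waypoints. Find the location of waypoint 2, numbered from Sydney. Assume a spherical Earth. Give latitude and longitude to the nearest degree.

Write both endpoints as unit vectors p₁, p₂ with components (cos φ cos λ, cos φ sin λ, sin φ).
The central angle between the endpoints is δ = arccos(p₁·p₂) ≈ 2.834 rad (162.4°).
Interpolate at f = 2/5 with slerp weights a = sin((1−f)δ)/sin δ ≈ 3.280, b = sin(fδ)/sin δ ≈ 2.997.
p = a·p₁ + b·p₂ ≈ (0.089, 0.981, -0.171); φ = arcsin(p_z) ≈ -9.84°, λ = atan2(p_y, p_x) ≈ 84.84°.

≈ 10°S, 85°E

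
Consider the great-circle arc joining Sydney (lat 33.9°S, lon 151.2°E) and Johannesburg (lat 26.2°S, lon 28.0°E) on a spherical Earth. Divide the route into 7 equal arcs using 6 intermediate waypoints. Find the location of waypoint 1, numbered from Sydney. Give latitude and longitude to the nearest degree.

≈ lat 42°S, lon 137°E

Convert each endpoint to a unit vector on the sphere (x = cos φ cos λ, y = cos φ sin λ, z = sin φ).
The central angle between the endpoints is δ = arccos(p₁·p₂) ≈ 1.733 rad (99.3°).
Interpolate at f = 1/7 with slerp weights a = sin((1−f)δ)/sin δ ≈ 1.010, b = sin(fδ)/sin δ ≈ 0.248.
p = a·p₁ + b·p₂ ≈ (-0.538, 0.508, -0.673); φ = arcsin(p_z) ≈ -42.28°, λ = atan2(p_y, p_x) ≈ 136.61°.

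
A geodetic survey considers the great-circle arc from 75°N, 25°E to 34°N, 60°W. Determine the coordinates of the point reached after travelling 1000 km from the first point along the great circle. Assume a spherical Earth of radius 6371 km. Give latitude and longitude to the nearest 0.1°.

Convert each endpoint to a unit vector on the sphere (x = cos φ cos λ, y = cos φ sin λ, z = sin φ).
The central angle between the endpoints is δ = arccos(p₁·p₂) ≈ 0.978 rad (56.0°). The total great-circle distance is δ·R ≈ 0.978 × 6371 ≈ 6230 km, so the target fraction is f = 1000/6230 ≈ 0.161.
Interpolate at f ≈ 0.161 with slerp weights a = sin((1−f)δ)/sin δ ≈ 0.882, b = sin(fδ)/sin δ ≈ 0.188.
p = a·p₁ + b·p₂ ≈ (0.285, -0.039, 0.958); φ = arcsin(p_z) ≈ 73.28°, λ = atan2(p_y, p_x) ≈ -7.75°.

≈ 73.3°N, 7.8°W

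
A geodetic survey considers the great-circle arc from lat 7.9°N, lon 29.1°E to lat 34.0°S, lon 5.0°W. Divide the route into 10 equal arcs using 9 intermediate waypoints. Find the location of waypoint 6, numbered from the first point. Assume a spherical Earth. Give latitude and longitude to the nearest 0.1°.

≈ lat 17.9°S, lon 10.3°E

Write both endpoints as unit vectors p₁, p₂ with components (cos φ cos λ, cos φ sin λ, sin φ).
The central angle between the endpoints is δ = arccos(p₁·p₂) ≈ 0.923 rad (52.9°).
Interpolate at f = 6/10 with slerp weights a = sin((1−f)δ)/sin δ ≈ 0.453, b = sin(fδ)/sin δ ≈ 0.660.
p = a·p₁ + b·p₂ ≈ (0.936, 0.170, -0.307); φ = arcsin(p_z) ≈ -17.86°, λ = atan2(p_y, p_x) ≈ 10.31°.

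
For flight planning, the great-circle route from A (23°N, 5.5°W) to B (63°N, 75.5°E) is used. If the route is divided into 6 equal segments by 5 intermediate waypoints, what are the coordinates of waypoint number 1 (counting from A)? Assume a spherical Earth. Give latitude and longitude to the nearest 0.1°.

≈ (32.4°N, 0.8°E)

Convert each endpoint to a unit vector on the sphere (x = cos φ cos λ, y = cos φ sin λ, z = sin φ).
The central angle between the endpoints is δ = arccos(p₁·p₂) ≈ 1.144 rad (65.6°).
Interpolate at f = 1/6 with slerp weights a = sin((1−f)δ)/sin δ ≈ 0.896, b = sin(fδ)/sin δ ≈ 0.208.
p = a·p₁ + b·p₂ ≈ (0.844, 0.012, 0.536); φ = arcsin(p_z) ≈ 32.38°, λ = atan2(p_y, p_x) ≈ 0.85°.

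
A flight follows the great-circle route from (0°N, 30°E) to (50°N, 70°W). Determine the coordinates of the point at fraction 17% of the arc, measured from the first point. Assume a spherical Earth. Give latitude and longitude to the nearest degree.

≈ (13°N, 19°E)

Write both endpoints as unit vectors p₁, p₂ with components (cos φ cos λ, cos φ sin λ, sin φ).
The central angle between the endpoints is δ = arccos(p₁·p₂) ≈ 1.683 rad (96.4°).
Interpolate at f = 0.17 with slerp weights a = sin((1−f)δ)/sin δ ≈ 0.991, b = sin(fδ)/sin δ ≈ 0.284.
p = a·p₁ + b·p₂ ≈ (0.921, 0.324, 0.218); φ = arcsin(p_z) ≈ 12.56°, λ = atan2(p_y, p_x) ≈ 19.39°.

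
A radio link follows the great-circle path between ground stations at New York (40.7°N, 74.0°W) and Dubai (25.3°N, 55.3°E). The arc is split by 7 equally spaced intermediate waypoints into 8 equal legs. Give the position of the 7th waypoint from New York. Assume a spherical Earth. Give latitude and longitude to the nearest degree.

≈ 35°N, 46°E

The haversine formula gives a central angle δ ≈ 1.727 rad (98.9°) between the endpoints.
Interpolate at f = 7/8 with slerp weights a = sin((1−f)δ)/sin δ ≈ 0.217, b = sin(fδ)/sin δ ≈ 1.010.
p = a·p₁ + b·p₂ ≈ (0.565, 0.593, 0.573); φ = arcsin(p_z) ≈ 34.98°, λ = atan2(p_y, p_x) ≈ 46.37°.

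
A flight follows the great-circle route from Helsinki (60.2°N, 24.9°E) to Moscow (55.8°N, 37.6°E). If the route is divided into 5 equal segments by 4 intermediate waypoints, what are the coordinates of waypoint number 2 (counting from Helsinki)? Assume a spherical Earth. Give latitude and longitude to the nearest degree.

Write both endpoints as unit vectors p₁, p₂ with components (cos φ cos λ, cos φ sin λ, sin φ).
The central angle between the endpoints is δ = arccos(p₁·p₂) ≈ 0.140 rad (8.0°).
Interpolate at f = 2/5 with slerp weights a = sin((1−f)δ)/sin δ ≈ 0.601, b = sin(fδ)/sin δ ≈ 0.401.
p = a·p₁ + b·p₂ ≈ (0.450, 0.263, 0.853); φ = arcsin(p_z) ≈ 58.59°, λ = atan2(p_y, p_x) ≈ 30.36°.

≈ 59°N, 30°E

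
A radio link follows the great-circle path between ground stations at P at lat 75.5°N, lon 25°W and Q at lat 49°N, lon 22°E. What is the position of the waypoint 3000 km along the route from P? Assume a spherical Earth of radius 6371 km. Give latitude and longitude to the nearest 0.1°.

Write both endpoints as unit vectors p₁, p₂ with components (cos φ cos λ, cos φ sin λ, sin φ).
The central angle between the endpoints is δ = arccos(p₁·p₂) ≈ 0.569 rad (32.6°). The total great-circle distance is δ·R ≈ 0.569 × 6371 ≈ 3622 km, so the target fraction is f = 3000/3622 ≈ 0.828.
Interpolate at f ≈ 0.828 with slerp weights a = sin((1−f)δ)/sin δ ≈ 0.181, b = sin(fδ)/sin δ ≈ 0.843.
p = a·p₁ + b·p₂ ≈ (0.554, 0.188, 0.811); φ = arcsin(p_z) ≈ 54.22°, λ = atan2(p_y, p_x) ≈ 18.75°.

≈ lat 54.2°N, lon 18.7°E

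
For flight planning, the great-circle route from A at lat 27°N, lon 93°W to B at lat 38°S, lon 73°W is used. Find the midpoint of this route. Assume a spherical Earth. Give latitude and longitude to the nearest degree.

≈ lat 6°S, lon 84°W

Write both endpoints as unit vectors p₁, p₂ with components (cos φ cos λ, cos φ sin λ, sin φ).
The central angle between the endpoints is δ = arccos(p₁·p₂) ≈ 1.181 rad (67.6°).
Interpolate at f = 1/2 with slerp weights a = sin((1−f)δ)/sin δ ≈ 0.602, b = sin(fδ)/sin δ ≈ 0.602.
p = a·p₁ + b·p₂ ≈ (0.111, -0.989, -0.097); φ = arcsin(p_z) ≈ -5.58°, λ = atan2(p_y, p_x) ≈ -83.62°.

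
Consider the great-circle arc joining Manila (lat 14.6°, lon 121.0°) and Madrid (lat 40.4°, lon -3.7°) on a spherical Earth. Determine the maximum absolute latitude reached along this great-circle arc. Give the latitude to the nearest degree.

≈ 51°

The great circle lies in the plane with unit normal n̂ = (p₁ × p₂)/|p₁ × p₂|.
Here n̂_z ≈ -0.627; the vertex latitude is φ_max = arccos|n̂_z| ≈ 51.2°.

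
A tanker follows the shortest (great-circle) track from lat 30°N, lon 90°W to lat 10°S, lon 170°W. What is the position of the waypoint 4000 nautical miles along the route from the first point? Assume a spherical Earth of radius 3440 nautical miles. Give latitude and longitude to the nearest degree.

From cos δ = sin φ₁ sin φ₂ + cos φ₁ cos φ₂ cos Δλ, the central angle is δ ≈ 1.509 rad (86.5°). The total great-circle distance is δ·R ≈ 1.509 × 3440 ≈ 5193 nmi, so the target fraction is f = 4000/5193 ≈ 0.770.
Interpolate at f ≈ 0.770 with slerp weights a = sin((1−f)δ)/sin δ ≈ 0.340, b = sin(fδ)/sin δ ≈ 0.920.
p = a·p₁ + b·p₂ ≈ (-0.892, -0.452, 0.011); φ = arcsin(p_z) ≈ 0.60°, λ = atan2(p_y, p_x) ≈ -153.12°.

≈ lat 1°N, lon 153°W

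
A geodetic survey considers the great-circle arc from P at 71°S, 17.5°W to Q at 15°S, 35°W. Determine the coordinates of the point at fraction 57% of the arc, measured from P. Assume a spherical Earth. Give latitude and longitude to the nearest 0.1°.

The haversine formula gives a central angle δ ≈ 0.995 rad (57.0°) between the endpoints.
Interpolate at f = 0.57 with slerp weights a = sin((1−f)δ)/sin δ ≈ 0.495, b = sin(fδ)/sin δ ≈ 0.640.
p = a·p₁ + b·p₂ ≈ (0.660, -0.403, -0.633); φ = arcsin(p_z) ≈ -39.31°, λ = atan2(p_y, p_x) ≈ -31.41°.

≈ 39.3°S, 31.4°W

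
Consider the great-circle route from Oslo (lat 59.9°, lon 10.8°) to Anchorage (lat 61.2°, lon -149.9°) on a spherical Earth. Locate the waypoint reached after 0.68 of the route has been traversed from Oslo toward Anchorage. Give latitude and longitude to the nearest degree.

≈ lat 79°, lon -131°

From cos δ = sin φ₁ sin φ₂ + cos φ₁ cos φ₂ cos Δλ, the central angle is δ ≈ 1.012 rad (58.0°).
Interpolate at f = 0.68 with slerp weights a = sin((1−f)δ)/sin δ ≈ 0.375, b = sin(fδ)/sin δ ≈ 0.749.
p = a·p₁ + b·p₂ ≈ (-0.127, -0.146, 0.981); φ = arcsin(p_z) ≈ 78.84°, λ = atan2(p_y, p_x) ≈ -131.15°.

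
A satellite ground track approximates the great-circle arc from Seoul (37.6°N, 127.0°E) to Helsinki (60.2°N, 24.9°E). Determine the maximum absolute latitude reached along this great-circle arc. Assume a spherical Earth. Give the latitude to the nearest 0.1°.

≈ 64.5°N

The great circle lies in the plane with unit normal n̂ = (p₁ × p₂)/|p₁ × p₂|.
Here n̂_z ≈ -0.430; the vertex latitude is φ_max = arccos|n̂_z| ≈ 64.5°.
Check via Clairaut: cos φ_max = |cos φ₁| · sin C = cos(37.6°)·sin(32.9°) ≈ 0.430, again giving ≈ 64.5°.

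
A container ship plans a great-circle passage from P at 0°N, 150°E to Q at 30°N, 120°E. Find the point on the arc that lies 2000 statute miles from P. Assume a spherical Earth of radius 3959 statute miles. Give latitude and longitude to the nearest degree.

Write both endpoints as unit vectors p₁, p₂ with components (cos φ cos λ, cos φ sin λ, sin φ).
The central angle between the endpoints is δ = arccos(p₁·p₂) ≈ 0.723 rad (41.4°). The total great-circle distance is δ·R ≈ 0.723 × 3959 ≈ 2861 mi, so the target fraction is f = 2000/2861 ≈ 0.699.
Interpolate at f ≈ 0.699 with slerp weights a = sin((1−f)δ)/sin δ ≈ 0.326, b = sin(fδ)/sin δ ≈ 0.732.
p = a·p₁ + b·p₂ ≈ (-0.599, 0.712, 0.366); φ = arcsin(p_z) ≈ 21.46°, λ = atan2(p_y, p_x) ≈ 130.10°.

≈ 21°N, 130°E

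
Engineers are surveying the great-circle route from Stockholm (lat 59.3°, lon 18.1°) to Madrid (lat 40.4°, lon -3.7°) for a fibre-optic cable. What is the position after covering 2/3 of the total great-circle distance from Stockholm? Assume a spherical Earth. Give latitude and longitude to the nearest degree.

≈ lat 47°, lon 2°

Convert each endpoint to a unit vector on the sphere (x = cos φ cos λ, y = cos φ sin λ, z = sin φ).
The central angle between the endpoints is δ = arccos(p₁·p₂) ≈ 0.407 rad (23.3°).
Interpolate at f = 2/3 with slerp weights a = sin((1−f)δ)/sin δ ≈ 0.342, b = sin(fδ)/sin δ ≈ 0.677.
p = a·p₁ + b·p₂ ≈ (0.680, 0.021, 0.733); φ = arcsin(p_z) ≈ 47.10°, λ = atan2(p_y, p_x) ≈ 1.76°.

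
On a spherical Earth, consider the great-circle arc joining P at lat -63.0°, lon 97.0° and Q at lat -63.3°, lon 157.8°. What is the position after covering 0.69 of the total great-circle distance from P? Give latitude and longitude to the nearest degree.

Write both endpoints as unit vectors p₁, p₂ with components (cos φ cos λ, cos φ sin λ, sin φ).
The central angle between the endpoints is δ = arccos(p₁·p₂) ≈ 0.461 rad (26.4°).
Interpolate at f = 0.69 with slerp weights a = sin((1−f)δ)/sin δ ≈ 0.320, b = sin(fδ)/sin δ ≈ 0.703.
p = a·p₁ + b·p₂ ≈ (-0.310, 0.264, -0.913); φ = arcsin(p_z) ≈ -65.98°, λ = atan2(p_y, p_x) ≈ 139.64°.

≈ lat -66°, lon 140°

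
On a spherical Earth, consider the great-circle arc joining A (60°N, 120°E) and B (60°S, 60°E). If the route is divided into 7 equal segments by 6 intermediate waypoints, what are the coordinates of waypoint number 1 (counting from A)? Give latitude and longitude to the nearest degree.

≈ (44°N, 106°E)

The haversine formula gives a central angle δ ≈ 2.246 rad (128.7°) between the endpoints.
Interpolate at f = 1/7 with slerp weights a = sin((1−f)δ)/sin δ ≈ 1.201, b = sin(fδ)/sin δ ≈ 0.404.
p = a·p₁ + b·p₂ ≈ (-0.199, 0.695, 0.691); φ = arcsin(p_z) ≈ 43.68°, λ = atan2(p_y, p_x) ≈ 106.00°.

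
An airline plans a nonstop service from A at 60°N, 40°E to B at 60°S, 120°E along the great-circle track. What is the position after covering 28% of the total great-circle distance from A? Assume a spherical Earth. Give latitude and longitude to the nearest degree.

Write both endpoints as unit vectors p₁, p₂ with components (cos φ cos λ, cos φ sin λ, sin φ).
The central angle between the endpoints is δ = arccos(p₁·p₂) ≈ 2.355 rad (135.0°).
Interpolate at f = 0.28 with slerp weights a = sin((1−f)δ)/sin δ ≈ 1.402, b = sin(fδ)/sin δ ≈ 0.866.
p = a·p₁ + b·p₂ ≈ (0.321, 0.826, 0.464); φ = arcsin(p_z) ≈ 27.67°, λ = atan2(p_y, p_x) ≈ 68.78°.

≈ 28°N, 69°E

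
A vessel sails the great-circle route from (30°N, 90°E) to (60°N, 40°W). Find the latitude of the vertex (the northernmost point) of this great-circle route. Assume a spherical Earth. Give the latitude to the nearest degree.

≈ 70°N

The great circle lies in the plane with unit normal n̂ = (p₁ × p₂)/|p₁ × p₂|.
Here n̂_z ≈ -0.336; the vertex latitude is φ_max = arccos|n̂_z| ≈ 70.4°.
Check via Clairaut: cos φ_max = |cos φ₁| · sin C = cos(30.0°)·sin(22.8°) ≈ 0.336, again giving ≈ 70.4°.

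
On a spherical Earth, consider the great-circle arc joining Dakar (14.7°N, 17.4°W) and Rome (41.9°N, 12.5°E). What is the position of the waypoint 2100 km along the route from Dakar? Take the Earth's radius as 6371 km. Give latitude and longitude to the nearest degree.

≈ (29°N, 4°W)

Convert each endpoint to a unit vector on the sphere (x = cos φ cos λ, y = cos φ sin λ, z = sin φ).
The central angle between the endpoints is δ = arccos(p₁·p₂) ≈ 0.654 rad (37.5°). The total great-circle distance is δ·R ≈ 0.654 × 6371 ≈ 4167 km, so the target fraction is f = 2100/4167 ≈ 0.504.
Interpolate at f ≈ 0.504 with slerp weights a = sin((1−f)δ)/sin δ ≈ 0.524, b = sin(fδ)/sin δ ≈ 0.532.
p = a·p₁ + b·p₂ ≈ (0.870, -0.066, 0.488); φ = arcsin(p_z) ≈ 29.22°, λ = atan2(p_y, p_x) ≈ -4.33°.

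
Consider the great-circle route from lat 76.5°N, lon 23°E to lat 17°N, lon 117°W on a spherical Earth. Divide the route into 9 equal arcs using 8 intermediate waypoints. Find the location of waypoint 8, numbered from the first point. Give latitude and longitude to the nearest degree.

Write both endpoints as unit vectors p₁, p₂ with components (cos φ cos λ, cos φ sin λ, sin φ).
The central angle between the endpoints is δ = arccos(p₁·p₂) ≈ 1.457 rad (83.5°).
Interpolate at f = 8/9 with slerp weights a = sin((1−f)δ)/sin δ ≈ 0.162, b = sin(fδ)/sin δ ≈ 0.969.
p = a·p₁ + b·p₂ ≈ (-0.386, -0.810, 0.441); φ = arcsin(p_z) ≈ 26.16°, λ = atan2(p_y, p_x) ≈ -115.45°.

≈ lat 26°N, lon 115°W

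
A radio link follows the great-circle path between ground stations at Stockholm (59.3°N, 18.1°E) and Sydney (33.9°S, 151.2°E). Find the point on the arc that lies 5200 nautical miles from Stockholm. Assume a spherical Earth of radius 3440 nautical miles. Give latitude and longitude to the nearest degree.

≈ (12°N, 122°E)

Write both endpoints as unit vectors p₁, p₂ with components (cos φ cos λ, cos φ sin λ, sin φ).
The central angle between the endpoints is δ = arccos(p₁·p₂) ≈ 2.448 rad (140.3°). The total great-circle distance is δ·R ≈ 2.448 × 3440 ≈ 8422 nmi, so the target fraction is f = 5200/8422 ≈ 0.617.
Interpolate at f ≈ 0.617 with slerp weights a = sin((1−f)δ)/sin δ ≈ 1.260, b = sin(fδ)/sin δ ≈ 1.562.
p = a·p₁ + b·p₂ ≈ (-0.524, 0.824, 0.213); φ = arcsin(p_z) ≈ 12.28°, λ = atan2(p_y, p_x) ≈ 122.46°.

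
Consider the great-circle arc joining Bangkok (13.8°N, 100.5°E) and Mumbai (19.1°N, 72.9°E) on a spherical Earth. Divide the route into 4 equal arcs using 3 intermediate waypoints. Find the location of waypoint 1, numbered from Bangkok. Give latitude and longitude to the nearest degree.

≈ 15°N, 94°E

The haversine formula gives a central angle δ ≈ 0.471 rad (27.0°) between the endpoints.
Interpolate at f = 1/4 with slerp weights a = sin((1−f)δ)/sin δ ≈ 0.762, b = sin(fδ)/sin δ ≈ 0.259.
p = a·p₁ + b·p₂ ≈ (-0.063, 0.962, 0.267); φ = arcsin(p_z) ≈ 15.46°, λ = atan2(p_y, p_x) ≈ 93.75°.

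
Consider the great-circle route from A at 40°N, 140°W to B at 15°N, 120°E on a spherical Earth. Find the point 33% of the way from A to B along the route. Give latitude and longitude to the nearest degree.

The haversine formula gives a central angle δ ≈ 1.533 rad (87.8°) between the endpoints.
Interpolate at f = 0.33 with slerp weights a = sin((1−f)δ)/sin δ ≈ 0.856, b = sin(fδ)/sin δ ≈ 0.485.
p = a·p₁ + b·p₂ ≈ (-0.737, -0.016, 0.676); φ = arcsin(p_z) ≈ 42.53°, λ = atan2(p_y, p_x) ≈ -178.75°.

≈ 43°N, 179°W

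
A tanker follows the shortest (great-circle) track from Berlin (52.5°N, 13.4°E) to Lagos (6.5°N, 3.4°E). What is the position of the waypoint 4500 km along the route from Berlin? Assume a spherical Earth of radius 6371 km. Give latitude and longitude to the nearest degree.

Write both endpoints as unit vectors p₁, p₂ with components (cos φ cos λ, cos φ sin λ, sin φ).
The central angle between the endpoints is δ = arccos(p₁·p₂) ≈ 0.816 rad (46.7°). The total great-circle distance is δ·R ≈ 0.816 × 6371 ≈ 5196 km, so the target fraction is f = 4500/5196 ≈ 0.866.
Interpolate at f ≈ 0.866 with slerp weights a = sin((1−f)δ)/sin δ ≈ 0.150, b = sin(fδ)/sin δ ≈ 0.891.
p = a·p₁ + b·p₂ ≈ (0.973, 0.074, 0.220); φ = arcsin(p_z) ≈ 12.69°, λ = atan2(p_y, p_x) ≈ 4.33°.

≈ (13°N, 4°E)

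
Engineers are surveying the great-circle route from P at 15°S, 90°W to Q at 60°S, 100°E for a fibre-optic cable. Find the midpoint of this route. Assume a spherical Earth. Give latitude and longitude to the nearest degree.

The haversine formula gives a central angle δ ≈ 1.825 rad (104.6°) between the endpoints.
Interpolate at f = 1/2 with slerp weights a = sin((1−f)δ)/sin δ ≈ 0.817, b = sin(fδ)/sin δ ≈ 0.817.
p = a·p₁ + b·p₂ ≈ (-0.071, -0.387, -0.919); φ = arcsin(p_z) ≈ -66.83°, λ = atan2(p_y, p_x) ≈ -100.39°.

≈ 67°S, 100°W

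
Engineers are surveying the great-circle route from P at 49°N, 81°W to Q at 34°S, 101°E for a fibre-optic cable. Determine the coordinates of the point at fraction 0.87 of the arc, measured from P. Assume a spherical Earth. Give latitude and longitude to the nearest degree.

≈ 13°S, 103°E

Convert each endpoint to a unit vector on the sphere (x = cos φ cos λ, y = cos φ sin λ, z = sin φ).
The central angle between the endpoints is δ = arccos(p₁·p₂) ≈ 2.879 rad (164.9°).
Interpolate at f = 0.87 with slerp weights a = sin((1−f)δ)/sin δ ≈ 1.406, b = sin(fδ)/sin δ ≈ 2.288.
p = a·p₁ + b·p₂ ≈ (-0.218, 0.951, -0.219); φ = arcsin(p_z) ≈ -12.63°, λ = atan2(p_y, p_x) ≈ 102.89°.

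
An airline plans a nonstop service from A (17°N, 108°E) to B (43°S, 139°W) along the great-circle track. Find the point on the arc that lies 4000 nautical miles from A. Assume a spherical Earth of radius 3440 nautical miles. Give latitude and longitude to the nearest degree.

Convert each endpoint to a unit vector on the sphere (x = cos φ cos λ, y = cos φ sin λ, z = sin φ).
The central angle between the endpoints is δ = arccos(p₁·p₂) ≈ 2.063 rad (118.2°). The total great-circle distance is δ·R ≈ 2.063 × 3440 ≈ 7097 nmi, so the target fraction is f = 4000/7097 ≈ 0.564.
Interpolate at f ≈ 0.564 with slerp weights a = sin((1−f)δ)/sin δ ≈ 0.889, b = sin(fδ)/sin δ ≈ 1.042.
p = a·p₁ + b·p₂ ≈ (-0.838, 0.309, -0.450); φ = arcsin(p_z) ≈ -26.77°, λ = atan2(p_y, p_x) ≈ 159.76°.

≈ (27°S, 160°E)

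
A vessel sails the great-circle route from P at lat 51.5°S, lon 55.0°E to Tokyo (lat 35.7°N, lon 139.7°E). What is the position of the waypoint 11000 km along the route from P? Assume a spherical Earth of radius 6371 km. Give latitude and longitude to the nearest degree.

≈ lat 24°N, lon 128°E

Convert each endpoint to a unit vector on the sphere (x = cos φ cos λ, y = cos φ sin λ, z = sin φ).
The central angle between the endpoints is δ = arccos(p₁·p₂) ≈ 1.993 rad (114.2°). The total great-circle distance is δ·R ≈ 1.993 × 6371 ≈ 12699 km, so the target fraction is f = 11000/12699 ≈ 0.866.
Interpolate at f ≈ 0.866 with slerp weights a = sin((1−f)δ)/sin δ ≈ 0.289, b = sin(fδ)/sin δ ≈ 1.083.
p = a·p₁ + b·p₂ ≈ (-0.568, 0.716, 0.406); φ = arcsin(p_z) ≈ 23.95°, λ = atan2(p_y, p_x) ≈ 128.40°.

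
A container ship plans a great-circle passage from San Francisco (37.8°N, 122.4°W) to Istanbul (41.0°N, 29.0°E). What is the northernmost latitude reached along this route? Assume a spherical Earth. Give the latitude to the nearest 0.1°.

The great circle lies in the plane with unit normal n̂ = (p₁ × p₂)/|p₁ × p₂|.
Here n̂_z ≈ +0.288; the vertex latitude is φ_max = arccos|n̂_z| ≈ 73.3°.

≈ 73.3°N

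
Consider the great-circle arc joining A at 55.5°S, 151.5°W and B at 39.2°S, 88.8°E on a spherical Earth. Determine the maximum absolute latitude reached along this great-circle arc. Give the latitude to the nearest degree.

≈ 66°S

The great circle lies in the plane with unit normal n̂ = (p₁ × p₂)/|p₁ × p₂|.
Here n̂_z ≈ -0.400; the vertex latitude is φ_max = arccos|n̂_z| ≈ 66.4°.
Check via Clairaut: cos φ_max = |cos φ₁| · sin C = cos(55.5°)·sin(135.1°) ≈ 0.400, again giving ≈ 66.4°.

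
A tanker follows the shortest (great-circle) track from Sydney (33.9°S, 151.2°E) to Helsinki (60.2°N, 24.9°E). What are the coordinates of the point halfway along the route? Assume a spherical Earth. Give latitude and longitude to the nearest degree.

From cos δ = sin φ₁ sin φ₂ + cos φ₁ cos φ₂ cos Δλ, the central angle is δ ≈ 2.386 rad (136.7°).
Interpolate at f = 1/2 with slerp weights a = sin((1−f)δ)/sin δ ≈ 1.356, b = sin(fδ)/sin δ ≈ 1.356.
p = a·p₁ + b·p₂ ≈ (-0.375, 0.826, 0.420); φ = arcsin(p_z) ≈ 24.86°, λ = atan2(p_y, p_x) ≈ 114.42°.

≈ 25°N, 114°E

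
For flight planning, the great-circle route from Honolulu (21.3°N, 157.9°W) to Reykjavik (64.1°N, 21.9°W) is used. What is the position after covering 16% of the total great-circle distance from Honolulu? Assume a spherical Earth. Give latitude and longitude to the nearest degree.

Write both endpoints as unit vectors p₁, p₂ with components (cos φ cos λ, cos φ sin λ, sin φ).
The central angle between the endpoints is δ = arccos(p₁·p₂) ≈ 1.537 rad (88.1°).
Interpolate at f = 0.16 with slerp weights a = sin((1−f)δ)/sin δ ≈ 0.962, b = sin(fδ)/sin δ ≈ 0.244.
p = a·p₁ + b·p₂ ≈ (-0.731, -0.377, 0.568); φ = arcsin(p_z) ≈ 34.64°, λ = atan2(p_y, p_x) ≈ -152.75°.

≈ (35°N, 153°W)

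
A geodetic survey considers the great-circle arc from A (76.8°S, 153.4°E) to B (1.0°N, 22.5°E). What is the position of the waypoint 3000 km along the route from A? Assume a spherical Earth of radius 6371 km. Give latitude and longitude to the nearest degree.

≈ (69°S, 50°E)

Convert each endpoint to a unit vector on the sphere (x = cos φ cos λ, y = cos φ sin λ, z = sin φ).
The central angle between the endpoints is δ = arccos(p₁·p₂) ≈ 1.738 rad (99.6°). The total great-circle distance is δ·R ≈ 1.738 × 6371 ≈ 11073 km, so the target fraction is f = 3000/11073 ≈ 0.271.
Interpolate at f ≈ 0.271 with slerp weights a = sin((1−f)δ)/sin δ ≈ 0.968, b = sin(fδ)/sin δ ≈ 0.460.
p = a·p₁ + b·p₂ ≈ (0.227, 0.275, -0.934); φ = arcsin(p_z) ≈ -69.09°, λ = atan2(p_y, p_x) ≈ 50.41°.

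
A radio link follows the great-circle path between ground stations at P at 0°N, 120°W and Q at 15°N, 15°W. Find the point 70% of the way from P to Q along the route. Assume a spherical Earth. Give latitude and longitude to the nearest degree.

Write both endpoints as unit vectors p₁, p₂ with components (cos φ cos λ, cos φ sin λ, sin φ).
The central angle between the endpoints is δ = arccos(p₁·p₂) ≈ 1.823 rad (104.5°).
Interpolate at f = 0.70 with slerp weights a = sin((1−f)δ)/sin δ ≈ 0.537, b = sin(fδ)/sin δ ≈ 0.988.
p = a·p₁ + b·p₂ ≈ (0.654, -0.712, 0.256); φ = arcsin(p_z) ≈ 14.82°, λ = atan2(p_y, p_x) ≈ -47.46°.

≈ 15°N, 47°W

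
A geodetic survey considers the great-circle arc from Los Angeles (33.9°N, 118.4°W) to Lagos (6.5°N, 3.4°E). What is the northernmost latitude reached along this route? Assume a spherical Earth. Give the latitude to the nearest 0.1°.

≈ 41.0°N

The great circle lies in the plane with unit normal n̂ = (p₁ × p₂)/|p₁ × p₂|.
Here n̂_z ≈ +0.755; the vertex latitude is φ_max = arccos|n̂_z| ≈ 41.0°.
Check via Clairaut: cos φ_max = |cos φ₁| · sin C = cos(33.9°)·sin(65.4°) ≈ 0.755, again giving ≈ 41.0°.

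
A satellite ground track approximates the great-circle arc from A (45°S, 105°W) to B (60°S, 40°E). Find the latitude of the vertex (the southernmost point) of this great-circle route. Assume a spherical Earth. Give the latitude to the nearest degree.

The great circle lies in the plane with unit normal n̂ = (p₁ × p₂)/|p₁ × p₂|.
Here n̂_z ≈ +0.214; the vertex latitude is φ_max = arccos|n̂_z| ≈ 77.6°.
Check via Clairaut: cos φ_max = |cos φ₁| · sin C = cos(45.0°)·sin(162.4°) ≈ 0.214, again giving ≈ 77.6°.

≈ 78°S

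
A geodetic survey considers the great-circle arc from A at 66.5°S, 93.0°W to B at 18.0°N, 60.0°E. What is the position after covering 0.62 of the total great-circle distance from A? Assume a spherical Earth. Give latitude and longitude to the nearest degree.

≈ 30°S, 48°E

Convert each endpoint to a unit vector on the sphere (x = cos φ cos λ, y = cos φ sin λ, z = sin φ).
The central angle between the endpoints is δ = arccos(p₁·p₂) ≈ 2.241 rad (128.4°).
Interpolate at f = 0.62 with slerp weights a = sin((1−f)δ)/sin δ ≈ 0.960, b = sin(fδ)/sin δ ≈ 1.255.
p = a·p₁ + b·p₂ ≈ (0.577, 0.652, -0.493); φ = arcsin(p_z) ≈ -29.51°, λ = atan2(p_y, p_x) ≈ 48.48°.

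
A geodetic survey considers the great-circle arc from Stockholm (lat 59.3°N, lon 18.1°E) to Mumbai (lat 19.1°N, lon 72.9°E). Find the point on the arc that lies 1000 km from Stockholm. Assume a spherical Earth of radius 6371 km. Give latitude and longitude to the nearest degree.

≈ lat 55°N, lon 33°E

The haversine formula gives a central angle δ ≈ 0.977 rad (56.0°) between the endpoints. The total great-circle distance is δ·R ≈ 0.977 × 6371 ≈ 6225 km, so the target fraction is f = 1000/6225 ≈ 0.161.
Interpolate at f ≈ 0.161 with slerp weights a = sin((1−f)δ)/sin δ ≈ 0.882, b = sin(fδ)/sin δ ≈ 0.189.
p = a·p₁ + b·p₂ ≈ (0.481, 0.310, 0.820); φ = arcsin(p_z) ≈ 55.11°, λ = atan2(p_y, p_x) ≈ 32.85°.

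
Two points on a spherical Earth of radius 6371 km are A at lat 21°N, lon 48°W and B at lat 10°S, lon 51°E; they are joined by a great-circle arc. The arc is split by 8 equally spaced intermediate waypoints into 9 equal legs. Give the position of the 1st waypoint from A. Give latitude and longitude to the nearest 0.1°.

Convert each endpoint to a unit vector on the sphere (x = cos φ cos λ, y = cos φ sin λ, z = sin φ).
The central angle between the endpoints is δ = arccos(p₁·p₂) ≈ 1.778 rad (101.9°).
Interpolate at f = 1/9 with slerp weights a = sin((1−f)δ)/sin δ ≈ 1.022, b = sin(fδ)/sin δ ≈ 0.201.
p = a·p₁ + b·p₂ ≈ (0.763, -0.555, 0.331); φ = arcsin(p_z) ≈ 19.35°, λ = atan2(p_y, p_x) ≈ -36.06°.

≈ lat 19.4°N, lon 36.1°W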